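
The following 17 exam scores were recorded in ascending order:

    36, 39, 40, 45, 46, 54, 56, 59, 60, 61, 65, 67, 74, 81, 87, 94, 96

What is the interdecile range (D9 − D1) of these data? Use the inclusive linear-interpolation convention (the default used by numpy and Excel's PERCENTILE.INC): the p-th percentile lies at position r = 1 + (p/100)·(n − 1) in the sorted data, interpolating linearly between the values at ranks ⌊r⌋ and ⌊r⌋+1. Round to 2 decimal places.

50.20

n = 17.
P10: r = 2.6; ranks 2–3 are 39, 40; interpolating gives 39.6.
P90: r = 15.4; ranks 15–16 are 87, 94; interpolating gives 89.8.
Difference: 89.8 − 39.6 = 50.2.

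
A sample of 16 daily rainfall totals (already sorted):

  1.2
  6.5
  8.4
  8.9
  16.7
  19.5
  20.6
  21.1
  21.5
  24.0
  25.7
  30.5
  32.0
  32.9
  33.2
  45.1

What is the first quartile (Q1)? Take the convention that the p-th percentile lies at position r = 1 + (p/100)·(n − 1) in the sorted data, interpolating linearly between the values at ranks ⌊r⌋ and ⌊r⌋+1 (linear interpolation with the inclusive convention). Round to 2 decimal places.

n = 16.
r = 1 + (25/100)·(16 − 1) = 1 + 3.75 = 4.75.
Rank 4 is 8.9 and rank 5 is 16.7.
Interpolate: 8.9 + 0.75·(16.7 − 8.9) = 8.9 + 0.75·7.8 = 14.75.

14.75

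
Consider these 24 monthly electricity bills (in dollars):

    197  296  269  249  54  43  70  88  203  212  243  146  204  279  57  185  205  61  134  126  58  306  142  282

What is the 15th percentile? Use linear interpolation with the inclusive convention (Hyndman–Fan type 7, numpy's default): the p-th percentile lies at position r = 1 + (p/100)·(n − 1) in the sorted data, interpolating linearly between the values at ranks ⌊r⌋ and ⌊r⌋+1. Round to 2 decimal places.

59.35

Sorted: 43, 54, 57, 58, 61, 70, 88, 126, 134, 142, 146, 185, 197, 203, 204, 205, 212, 243, 249, 269, 279, 282, 296, 306.
n = 24.
r = 1 + (15/100)·(24 − 1) = 1 + 3.45 = 4.45.
Rank 4 is 58 and rank 5 is 61.
Interpolate: 58 + 0.45·(61 − 58) = 58 + 0.45·3 = 59.35.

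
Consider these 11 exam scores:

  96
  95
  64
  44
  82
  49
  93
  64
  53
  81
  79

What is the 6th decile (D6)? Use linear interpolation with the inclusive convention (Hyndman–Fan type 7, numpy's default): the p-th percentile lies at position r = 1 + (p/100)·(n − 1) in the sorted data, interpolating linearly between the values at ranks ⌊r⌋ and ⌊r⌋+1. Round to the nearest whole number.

Sorted: 44, 49, 53, 64, 64, 79, 81, 82, 93, 95, 96.
n = 11.
r = 1 + (60/100)·(11 − 1) = 1 + 6 = 7.
r is an integer, so P60 is the value at rank 7: 81.

81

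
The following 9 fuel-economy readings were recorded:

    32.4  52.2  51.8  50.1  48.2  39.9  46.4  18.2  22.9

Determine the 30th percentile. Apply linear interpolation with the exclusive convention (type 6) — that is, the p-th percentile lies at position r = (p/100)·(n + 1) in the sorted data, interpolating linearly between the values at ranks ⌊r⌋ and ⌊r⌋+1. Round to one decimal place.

Sorted: 18.2, 22.9, 32.4, 39.9, 46.4, 48.2, 50.1, 51.8, 52.2.
n = 9.
r = (30/100)·(9 + 1) = 3.
r is an integer, so P30 is the value at rank 3: 32.4.

32.4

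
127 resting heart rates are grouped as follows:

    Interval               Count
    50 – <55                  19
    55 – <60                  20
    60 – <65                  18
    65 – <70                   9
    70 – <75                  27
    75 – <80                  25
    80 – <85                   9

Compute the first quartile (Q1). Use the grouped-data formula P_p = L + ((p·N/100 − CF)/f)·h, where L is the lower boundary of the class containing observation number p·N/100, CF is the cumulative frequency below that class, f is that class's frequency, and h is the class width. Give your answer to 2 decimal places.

N = 127; target position k = 25/100 · 127 = 31.75.
Cumulative frequencies: 19, 39, 57, 66, 93, 118, 127.
Observation 31.75 falls in the class 55 – <60.
L = 55, CF = 19, f = 20, h = 5.
P25 = 55 + ((31.75 − 19)/20)·5 = 55 + 3.1875 = 58.1875.

58.19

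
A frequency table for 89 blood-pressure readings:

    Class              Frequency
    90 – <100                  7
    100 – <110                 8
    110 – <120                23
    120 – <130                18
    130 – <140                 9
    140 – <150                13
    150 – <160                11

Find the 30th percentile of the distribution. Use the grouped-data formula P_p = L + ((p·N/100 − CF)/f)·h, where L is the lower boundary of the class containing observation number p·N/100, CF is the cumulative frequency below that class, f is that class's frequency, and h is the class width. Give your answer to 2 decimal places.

115.09

N = 89; target position k = 30/100 · 89 = 26.7.
Cumulative frequencies: 7, 15, 38, 56, 65, 78, 89.
Observation 26.7 falls in the class 110 – <120.
L = 110, CF = 15, f = 23, h = 10.
P30 = 110 + ((26.7 − 15)/23)·10 = 110 + 5.08696 = 115.087.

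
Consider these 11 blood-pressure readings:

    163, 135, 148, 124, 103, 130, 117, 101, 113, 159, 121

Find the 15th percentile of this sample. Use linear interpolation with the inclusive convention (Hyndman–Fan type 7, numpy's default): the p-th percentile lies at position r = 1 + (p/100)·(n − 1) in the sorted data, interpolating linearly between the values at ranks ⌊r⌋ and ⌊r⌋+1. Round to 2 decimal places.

108.00

Sorted: 101, 103, 113, 117, 121, 124, 130, 135, 148, 159, 163.
n = 11.
r = 1 + (15/100)·(11 − 1) = 1 + 1.5 = 2.5.
Rank 2 is 103 and rank 3 is 113.
Interpolate: 103 + 0.5·(113 − 103) = 103 + 0.5·10 = 108.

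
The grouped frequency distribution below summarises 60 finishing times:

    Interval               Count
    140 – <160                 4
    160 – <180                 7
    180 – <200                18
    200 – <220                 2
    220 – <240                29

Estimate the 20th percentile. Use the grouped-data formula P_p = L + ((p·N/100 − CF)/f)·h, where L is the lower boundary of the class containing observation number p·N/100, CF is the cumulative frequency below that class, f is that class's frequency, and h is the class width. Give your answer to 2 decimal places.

N = 60; target position k = 20/100 · 60 = 12.
Cumulative frequencies: 4, 11, 29, 31, 60.
Observation 12 falls in the class 180 – <200.
L = 180, CF = 11, f = 18, h = 20.
P20 = 180 + ((12 − 11)/18)·20 = 180 + 1.11111 = 181.111.

181.11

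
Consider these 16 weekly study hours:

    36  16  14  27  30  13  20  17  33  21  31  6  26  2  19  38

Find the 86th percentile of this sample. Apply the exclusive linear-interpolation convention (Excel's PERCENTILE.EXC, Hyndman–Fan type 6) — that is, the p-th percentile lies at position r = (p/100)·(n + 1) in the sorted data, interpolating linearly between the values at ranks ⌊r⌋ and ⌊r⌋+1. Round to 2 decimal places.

34.86

Sorted: 2, 6, 13, 14, 16, 17, 19, 20, 21, 26, 27, 30, 31, 33, 36, 38.
n = 16.
r = (86/100)·(16 + 1) = 14.62.
Rank 14 is 33 and rank 15 is 36.
Interpolate: 33 + 0.62·(36 − 33) = 33 + 0.62·3 = 34.86.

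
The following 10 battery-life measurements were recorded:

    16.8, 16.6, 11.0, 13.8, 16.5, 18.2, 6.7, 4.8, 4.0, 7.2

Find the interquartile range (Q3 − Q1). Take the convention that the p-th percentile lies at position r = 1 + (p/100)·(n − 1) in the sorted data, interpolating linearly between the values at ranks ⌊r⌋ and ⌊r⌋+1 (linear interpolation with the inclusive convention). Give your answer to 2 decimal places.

Sorted: 4.0, 4.8, 6.7, 7.2, 11.0, 13.8, 16.5, 16.6, 16.8, 18.2.
n = 10.
P25: r = 3.25; ranks 3–4 are 6.7, 7.2; interpolating gives 6.825.
P75: r = 7.75; ranks 7–8 are 16.5, 16.6; interpolating gives 16.575.
Difference: 16.575 − 6.825 = 9.75.

9.75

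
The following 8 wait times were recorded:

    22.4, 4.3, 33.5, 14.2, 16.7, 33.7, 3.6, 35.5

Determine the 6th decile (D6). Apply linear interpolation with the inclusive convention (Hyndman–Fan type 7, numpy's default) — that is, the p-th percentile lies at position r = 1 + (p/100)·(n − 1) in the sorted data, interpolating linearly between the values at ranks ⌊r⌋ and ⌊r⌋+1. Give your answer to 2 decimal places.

24.62

Sorted: 3.6, 4.3, 14.2, 16.7, 22.4, 33.5, 33.7, 35.5.
n = 8.
r = 1 + (60/100)·(8 − 1) = 1 + 4.2 = 5.2.
Rank 5 is 22.4 and rank 6 is 33.5.
Interpolate: 22.4 + 0.2·(33.5 − 22.4) = 22.4 + 0.2·11.1 = 24.62.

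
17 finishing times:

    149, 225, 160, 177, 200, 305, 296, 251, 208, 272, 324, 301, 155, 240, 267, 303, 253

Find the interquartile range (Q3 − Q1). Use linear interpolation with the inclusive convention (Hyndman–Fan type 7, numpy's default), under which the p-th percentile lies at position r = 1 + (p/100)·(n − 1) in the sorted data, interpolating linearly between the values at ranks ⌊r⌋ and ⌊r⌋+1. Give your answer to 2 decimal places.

96.00

Sorted: 149, 155, 160, 177, 200, 208, 225, 240, 251, 253, 267, 272, 296, 301, 303, 305, 324.
n = 17.
P25: r = 5 (integer) → 200.
P75: r = 13 (integer) → 296.
Difference: 296 − 200 = 96.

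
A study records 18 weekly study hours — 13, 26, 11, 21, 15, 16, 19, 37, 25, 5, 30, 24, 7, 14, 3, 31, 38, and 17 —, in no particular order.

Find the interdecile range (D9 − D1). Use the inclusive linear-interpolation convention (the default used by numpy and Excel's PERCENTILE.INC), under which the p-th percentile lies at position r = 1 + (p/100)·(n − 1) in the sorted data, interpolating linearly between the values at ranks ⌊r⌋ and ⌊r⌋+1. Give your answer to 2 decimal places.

26.40

Sorted: 3, 5, 7, 11, 13, 14, 15, 16, 17, 19, 21, 24, 25, 26, 30, 31, 37, 38.
n = 18.
P10: r = 2.7; ranks 2–3 are 5, 7; interpolating gives 6.4.
P90: r = 16.3; ranks 16–17 are 31, 37; interpolating gives 32.8.
Difference: 32.8 − 6.4 = 26.4.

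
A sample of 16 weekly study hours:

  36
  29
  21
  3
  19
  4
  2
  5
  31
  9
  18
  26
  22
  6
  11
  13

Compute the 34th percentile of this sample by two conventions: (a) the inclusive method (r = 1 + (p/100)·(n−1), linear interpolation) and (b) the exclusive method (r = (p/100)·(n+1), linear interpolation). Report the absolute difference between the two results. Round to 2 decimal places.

Sorted: 2, 3, 4, 5, 6, 9, 11, 13, 18, 19, 21, 22, 26, 29, 31, 36.
n = 16.
(a) r = 6.1; between ranks 6 (9) and 7 (11): 9.2.
(b) r = 5.78; between ranks 5 (6) and 6 (9): 8.34.
|9.2 − 8.34| = 0.86.

0.86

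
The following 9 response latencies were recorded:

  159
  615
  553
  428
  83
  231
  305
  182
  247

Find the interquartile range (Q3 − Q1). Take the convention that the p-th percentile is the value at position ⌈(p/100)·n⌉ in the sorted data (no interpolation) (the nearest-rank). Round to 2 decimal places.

246.00

Sorted: 83, 159, 182, 231, 247, 305, 428, 553, 615.
n = 9.
P25: rank ⌈25/100·9⌉ = 3 → 182.
P75: rank ⌈75/100·9⌉ = 7 → 428.
Difference: 428 − 182 = 246.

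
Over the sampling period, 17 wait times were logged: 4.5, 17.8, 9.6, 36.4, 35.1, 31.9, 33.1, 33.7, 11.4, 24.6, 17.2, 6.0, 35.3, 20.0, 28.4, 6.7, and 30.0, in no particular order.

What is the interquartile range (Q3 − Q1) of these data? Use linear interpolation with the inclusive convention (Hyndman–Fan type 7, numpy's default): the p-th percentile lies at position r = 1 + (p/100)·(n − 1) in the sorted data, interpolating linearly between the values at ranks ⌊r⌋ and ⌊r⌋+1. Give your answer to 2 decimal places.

Sorted: 4.5, 6.0, 6.7, 9.6, 11.4, 17.2, 17.8, 20.0, 24.6, 28.4, 30.0, 31.9, 33.1, 33.7, 35.1, 35.3, 36.4.
n = 17.
P25: r = 5 (integer) → 11.4.
P75: r = 13 (integer) → 33.1.
Difference: 33.1 − 11.4 = 21.7.

21.70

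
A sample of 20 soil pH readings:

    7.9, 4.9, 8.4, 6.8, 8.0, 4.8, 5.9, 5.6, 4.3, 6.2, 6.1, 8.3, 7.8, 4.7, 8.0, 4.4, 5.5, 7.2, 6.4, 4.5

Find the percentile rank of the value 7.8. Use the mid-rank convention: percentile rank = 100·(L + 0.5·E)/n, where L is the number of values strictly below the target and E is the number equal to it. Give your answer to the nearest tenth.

Sorted: 4.3, 4.4, 4.5, 4.7, 4.8, 4.9, 5.5, 5.6, 5.9, 6.1, 6.2, 6.4, 6.8, 7.2, 7.8, 7.9, 8.0, 8.0, 8.3, 8.4.
Count below 7.8: L = 14; count equal: E = 1; n = 20.
Percentile rank = 100·(14 + 0.5·1)/20 = 100·14.5/20 = 72.5.

72.5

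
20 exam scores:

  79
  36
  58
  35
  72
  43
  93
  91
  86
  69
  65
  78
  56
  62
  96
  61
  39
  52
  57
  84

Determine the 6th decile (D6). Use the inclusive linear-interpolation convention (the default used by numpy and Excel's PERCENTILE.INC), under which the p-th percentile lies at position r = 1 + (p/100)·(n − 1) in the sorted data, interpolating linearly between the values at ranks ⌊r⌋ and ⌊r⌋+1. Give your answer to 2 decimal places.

Sorted: 35, 36, 39, 43, 52, 56, 57, 58, 61, 62, 65, 69, 72, 78, 79, 84, 86, 91, 93, 96.
n = 20.
r = 1 + (60/100)·(20 − 1) = 1 + 11.4 = 12.4.
Rank 12 is 69 and rank 13 is 72.
Interpolate: 69 + 0.4·(72 − 69) = 69 + 0.4·3 = 70.2.

70.20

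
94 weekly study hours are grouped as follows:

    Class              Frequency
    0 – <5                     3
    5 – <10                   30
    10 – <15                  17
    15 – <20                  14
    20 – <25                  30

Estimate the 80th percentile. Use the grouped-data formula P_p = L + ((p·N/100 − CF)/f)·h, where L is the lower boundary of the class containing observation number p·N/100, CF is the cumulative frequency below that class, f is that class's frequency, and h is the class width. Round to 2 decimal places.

N = 94; target position k = 80/100 · 94 = 75.2.
Cumulative frequencies: 3, 33, 50, 64, 94.
Observation 75.2 falls in the class 20 – <25.
L = 20, CF = 64, f = 30, h = 5.
P80 = 20 + ((75.2 − 64)/30)·5 = 20 + 1.86667 = 21.8667.

21.87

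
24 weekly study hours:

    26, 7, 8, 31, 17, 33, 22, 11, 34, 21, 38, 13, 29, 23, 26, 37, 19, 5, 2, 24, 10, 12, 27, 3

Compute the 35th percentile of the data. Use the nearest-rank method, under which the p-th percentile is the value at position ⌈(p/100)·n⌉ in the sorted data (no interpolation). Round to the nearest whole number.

Sorted: 2, 3, 5, 7, 8, 10, 11, 12, 13, 17, 19, 21, 22, 23, 24, 26, 26, 27, 29, 31, 33, 34, 37, 38.
n = 24.
Position = ⌈35/100 · 24⌉ = ⌈8.4⌉ = 9.
The value at rank 9 is 13.

13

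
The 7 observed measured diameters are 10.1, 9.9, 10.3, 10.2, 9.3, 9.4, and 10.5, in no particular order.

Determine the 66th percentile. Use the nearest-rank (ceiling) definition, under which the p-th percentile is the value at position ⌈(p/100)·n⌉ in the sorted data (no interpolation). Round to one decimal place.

Sorted: 9.3, 9.4, 9.9, 10.1, 10.2, 10.3, 10.5.
n = 7.
Position = ⌈66/100 · 7⌉ = ⌈4.62⌉ = 5.
The value at rank 5 is 10.2.

10.2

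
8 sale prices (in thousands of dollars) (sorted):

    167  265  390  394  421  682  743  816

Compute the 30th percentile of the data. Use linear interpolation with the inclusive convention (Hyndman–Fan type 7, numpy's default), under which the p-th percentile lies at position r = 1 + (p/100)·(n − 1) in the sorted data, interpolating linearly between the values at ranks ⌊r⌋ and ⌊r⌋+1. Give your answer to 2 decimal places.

390.40

n = 8.
r = 1 + (30/100)·(8 − 1) = 1 + 2.1 = 3.1.
Rank 3 is 390 and rank 4 is 394.
Interpolate: 390 + 0.1·(394 − 390) = 390 + 0.1·4 = 390.4.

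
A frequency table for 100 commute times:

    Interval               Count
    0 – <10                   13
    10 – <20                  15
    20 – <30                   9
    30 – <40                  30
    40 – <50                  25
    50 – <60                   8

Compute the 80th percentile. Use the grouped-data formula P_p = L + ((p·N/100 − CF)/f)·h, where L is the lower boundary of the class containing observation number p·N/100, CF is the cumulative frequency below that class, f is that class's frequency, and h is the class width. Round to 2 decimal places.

45.20

N = 100; target position k = 80/100 · 100 = 80.
Cumulative frequencies: 13, 28, 37, 67, 92, 100.
Observation 80 falls in the class 40 – <50.
L = 40, CF = 67, f = 25, h = 10.
P80 = 40 + ((80 − 67)/25)·10 = 40 + 5.2 = 45.2.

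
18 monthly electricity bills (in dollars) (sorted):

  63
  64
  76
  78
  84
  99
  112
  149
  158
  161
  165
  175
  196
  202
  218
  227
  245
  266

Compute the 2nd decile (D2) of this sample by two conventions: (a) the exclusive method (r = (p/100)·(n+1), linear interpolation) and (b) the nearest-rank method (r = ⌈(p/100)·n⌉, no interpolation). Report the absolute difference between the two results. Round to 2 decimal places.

0.40

n = 18.
(a) r = 3.8; between ranks 3 (76) and 4 (78): 77.6.
(b) the nearest-rank method: rank 4 → 78.
|77.6 − 78| = 0.4.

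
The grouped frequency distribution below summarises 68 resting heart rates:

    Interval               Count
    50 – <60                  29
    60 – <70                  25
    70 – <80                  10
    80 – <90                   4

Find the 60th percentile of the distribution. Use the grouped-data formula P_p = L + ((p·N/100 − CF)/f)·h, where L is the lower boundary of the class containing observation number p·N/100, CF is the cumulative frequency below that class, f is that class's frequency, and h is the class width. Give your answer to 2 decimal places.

N = 68; target position k = 60/100 · 68 = 40.8.
Cumulative frequencies: 29, 54, 64, 68.
Observation 40.8 falls in the class 60 – <70.
L = 60, CF = 29, f = 25, h = 10.
P60 = 60 + ((40.8 − 29)/25)·10 = 60 + 4.72 = 64.72.

64.72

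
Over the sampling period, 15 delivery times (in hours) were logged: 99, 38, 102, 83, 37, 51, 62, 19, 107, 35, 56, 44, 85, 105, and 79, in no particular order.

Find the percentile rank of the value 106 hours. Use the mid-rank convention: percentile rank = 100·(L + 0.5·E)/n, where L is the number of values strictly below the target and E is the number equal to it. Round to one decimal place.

93.3

Sorted: 19, 35, 37, 38, 44, 51, 56, 62, 79, 83, 85, 99, 102, 105, 107.
Count below 106: L = 14; count equal: E = 0; n = 15.
Percentile rank = 100·(14 + 0.5·0)/15 = 100·14/15 = 93.33.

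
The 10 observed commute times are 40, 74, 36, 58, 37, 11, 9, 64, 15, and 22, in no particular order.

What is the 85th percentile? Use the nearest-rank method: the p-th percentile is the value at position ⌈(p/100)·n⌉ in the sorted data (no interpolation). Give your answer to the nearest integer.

64

Sorted: 9, 11, 15, 22, 36, 37, 40, 58, 64, 74.
n = 10.
Position = ⌈85/100 · 10⌉ = ⌈8.5⌉ = 9.
The value at rank 9 is 64.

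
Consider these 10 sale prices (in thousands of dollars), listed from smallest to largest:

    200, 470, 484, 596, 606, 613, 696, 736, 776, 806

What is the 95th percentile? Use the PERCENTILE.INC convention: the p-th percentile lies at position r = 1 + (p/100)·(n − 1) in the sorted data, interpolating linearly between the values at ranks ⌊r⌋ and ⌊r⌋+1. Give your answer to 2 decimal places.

792.50

n = 10.
r = 1 + (95/100)·(10 − 1) = 1 + 8.55 = 9.55.
Rank 9 is 776 and rank 10 is 806.
Interpolate: 776 + 0.55·(806 − 776) = 776 + 0.55·30 = 792.5.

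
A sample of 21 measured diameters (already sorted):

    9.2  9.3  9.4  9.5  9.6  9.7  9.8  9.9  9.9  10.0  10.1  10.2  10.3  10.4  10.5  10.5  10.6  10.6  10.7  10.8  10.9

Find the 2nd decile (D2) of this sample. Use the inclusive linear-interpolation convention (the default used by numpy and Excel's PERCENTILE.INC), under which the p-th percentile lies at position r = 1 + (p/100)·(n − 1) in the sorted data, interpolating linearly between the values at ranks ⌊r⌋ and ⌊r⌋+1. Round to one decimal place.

n = 21.
r = 1 + (20/100)·(21 − 1) = 1 + 4 = 5.
r is an integer, so P20 is the value at rank 5: 9.6.

9.6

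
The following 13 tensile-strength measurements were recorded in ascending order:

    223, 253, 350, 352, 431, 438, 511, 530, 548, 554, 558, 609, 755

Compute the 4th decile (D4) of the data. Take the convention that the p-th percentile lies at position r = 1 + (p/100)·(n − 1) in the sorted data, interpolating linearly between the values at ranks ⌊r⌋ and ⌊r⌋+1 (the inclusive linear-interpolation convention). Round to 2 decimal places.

n = 13.
r = 1 + (40/100)·(13 − 1) = 1 + 4.8 = 5.8.
Rank 5 is 431 and rank 6 is 438.
Interpolate: 431 + 0.8·(438 − 431) = 431 + 0.8·7 = 436.6.

436.60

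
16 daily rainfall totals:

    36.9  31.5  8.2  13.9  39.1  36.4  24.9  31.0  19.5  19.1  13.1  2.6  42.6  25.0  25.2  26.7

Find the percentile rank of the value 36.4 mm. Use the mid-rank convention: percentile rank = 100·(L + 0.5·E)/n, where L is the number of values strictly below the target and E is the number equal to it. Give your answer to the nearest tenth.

Sorted: 2.6, 8.2, 13.1, 13.9, 19.1, 19.5, 24.9, 25.0, 25.2, 26.7, 31.0, 31.5, 36.4, 36.9, 39.1, 42.6.
Count below 36.4: L = 12; count equal: E = 1; n = 16.
Percentile rank = 100·(12 + 0.5·1)/16 = 100·12.5/16 = 78.12.

78.1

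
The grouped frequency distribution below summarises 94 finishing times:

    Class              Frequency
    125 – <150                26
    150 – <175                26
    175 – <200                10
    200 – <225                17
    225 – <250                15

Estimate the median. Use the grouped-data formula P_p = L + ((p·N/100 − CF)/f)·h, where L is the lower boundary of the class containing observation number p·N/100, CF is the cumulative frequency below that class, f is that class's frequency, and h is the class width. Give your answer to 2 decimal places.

N = 94; target position k = 50/100 · 94 = 47.
Cumulative frequencies: 26, 52, 62, 79, 94.
Observation 47 falls in the class 150 – <175.
L = 150, CF = 26, f = 26, h = 25.
P50 = 150 + ((47 − 26)/26)·25 = 150 + 20.1923 = 170.192.

170.19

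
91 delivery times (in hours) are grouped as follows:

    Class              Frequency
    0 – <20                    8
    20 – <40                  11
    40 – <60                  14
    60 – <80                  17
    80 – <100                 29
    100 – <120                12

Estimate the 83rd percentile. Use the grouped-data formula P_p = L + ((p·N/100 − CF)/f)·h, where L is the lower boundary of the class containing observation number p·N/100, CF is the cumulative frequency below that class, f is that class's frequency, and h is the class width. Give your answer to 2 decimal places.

97.61

N = 91; target position k = 83/100 · 91 = 75.53.
Cumulative frequencies: 8, 19, 33, 50, 79, 91.
Observation 75.53 falls in the class 80 – <100.
L = 80, CF = 50, f = 29, h = 20.
P83 = 80 + ((75.53 − 50)/29)·20 = 80 + 17.6069 = 97.6069.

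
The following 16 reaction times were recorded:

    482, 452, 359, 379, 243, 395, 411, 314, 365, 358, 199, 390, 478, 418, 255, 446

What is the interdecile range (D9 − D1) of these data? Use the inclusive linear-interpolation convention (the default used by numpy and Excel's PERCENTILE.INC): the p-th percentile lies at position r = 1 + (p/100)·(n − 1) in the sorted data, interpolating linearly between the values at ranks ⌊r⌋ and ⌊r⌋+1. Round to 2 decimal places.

Sorted: 199, 243, 255, 314, 358, 359, 365, 379, 390, 395, 411, 418, 446, 452, 478, 482.
n = 16.
P10: r = 2.5; ranks 2–3 are 243, 255; interpolating gives 249.
P90: r = 14.5; ranks 14–15 are 452, 478; interpolating gives 465.
Difference: 465 − 249 = 216.

216.00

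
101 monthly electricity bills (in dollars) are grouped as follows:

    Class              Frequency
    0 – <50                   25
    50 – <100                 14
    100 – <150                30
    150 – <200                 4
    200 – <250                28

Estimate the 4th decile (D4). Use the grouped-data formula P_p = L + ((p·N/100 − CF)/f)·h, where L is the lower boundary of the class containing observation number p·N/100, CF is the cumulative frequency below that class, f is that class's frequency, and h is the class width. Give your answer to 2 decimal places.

102.33

N = 101; target position k = 40/100 · 101 = 40.4.
Cumulative frequencies: 25, 39, 69, 73, 101.
Observation 40.4 falls in the class 100 – <150.
L = 100, CF = 39, f = 30, h = 50.
P40 = 100 + ((40.4 − 39)/30)·50 = 100 + 2.33333 = 102.333.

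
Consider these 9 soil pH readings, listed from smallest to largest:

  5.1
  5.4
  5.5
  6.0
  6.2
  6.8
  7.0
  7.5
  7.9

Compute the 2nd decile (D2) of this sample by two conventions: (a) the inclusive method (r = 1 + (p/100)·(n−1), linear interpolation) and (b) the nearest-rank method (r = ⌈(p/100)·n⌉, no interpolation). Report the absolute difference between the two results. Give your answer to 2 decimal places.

0.06

n = 9.
(a) r = 2.6; between ranks 2 (5.4) and 3 (5.5): 5.46.
(b) the nearest-rank method: rank 2 → 5.4.
|5.46 − 5.4| = 0.06.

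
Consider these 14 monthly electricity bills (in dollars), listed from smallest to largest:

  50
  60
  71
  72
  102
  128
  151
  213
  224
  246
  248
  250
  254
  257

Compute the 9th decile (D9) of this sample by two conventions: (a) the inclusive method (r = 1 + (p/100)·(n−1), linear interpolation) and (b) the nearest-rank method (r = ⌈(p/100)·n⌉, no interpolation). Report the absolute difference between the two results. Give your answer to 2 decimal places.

n = 14.
(a) r = 12.7; between ranks 12 (250) and 13 (254): 252.8.
(b) the nearest-rank method: rank 13 → 254.
|252.8 − 254| = 1.2.

1.20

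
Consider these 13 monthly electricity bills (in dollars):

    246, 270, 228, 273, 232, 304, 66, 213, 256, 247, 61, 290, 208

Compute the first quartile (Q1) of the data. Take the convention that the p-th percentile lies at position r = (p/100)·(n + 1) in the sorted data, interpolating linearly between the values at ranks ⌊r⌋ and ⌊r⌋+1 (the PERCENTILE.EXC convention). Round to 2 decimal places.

Sorted: 61, 66, 208, 213, 228, 232, 246, 247, 256, 270, 273, 290, 304.
n = 13.
r = (25/100)·(13 + 1) = 3.5.
Rank 3 is 208 and rank 4 is 213.
Interpolate: 208 + 0.5·(213 − 208) = 208 + 0.5·5 = 210.5.

210.50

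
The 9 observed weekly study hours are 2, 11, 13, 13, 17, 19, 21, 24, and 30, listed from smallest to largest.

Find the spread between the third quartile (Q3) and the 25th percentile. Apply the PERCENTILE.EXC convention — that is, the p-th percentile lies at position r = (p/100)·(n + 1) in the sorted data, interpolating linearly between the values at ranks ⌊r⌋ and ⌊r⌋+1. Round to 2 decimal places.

n = 9.
P25: r = 2.5; ranks 2–3 are 11, 13; interpolating gives 12.
P75: r = 7.5; ranks 7–8 are 21, 24; interpolating gives 22.5.
Difference: 22.5 − 12 = 10.5.

10.50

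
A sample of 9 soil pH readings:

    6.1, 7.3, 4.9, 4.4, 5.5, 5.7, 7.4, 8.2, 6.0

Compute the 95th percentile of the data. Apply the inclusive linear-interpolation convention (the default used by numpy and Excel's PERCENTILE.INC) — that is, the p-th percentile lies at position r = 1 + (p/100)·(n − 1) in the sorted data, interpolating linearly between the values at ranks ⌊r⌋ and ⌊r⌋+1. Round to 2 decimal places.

7.88

Sorted: 4.4, 4.9, 5.5, 5.7, 6.0, 6.1, 7.3, 7.4, 8.2.
n = 9.
r = 1 + (95/100)·(9 − 1) = 1 + 7.6 = 8.6.
Rank 8 is 7.4 and rank 9 is 8.2.
Interpolate: 7.4 + 0.6·(8.2 − 7.4) = 7.4 + 0.6·0.8 = 7.88.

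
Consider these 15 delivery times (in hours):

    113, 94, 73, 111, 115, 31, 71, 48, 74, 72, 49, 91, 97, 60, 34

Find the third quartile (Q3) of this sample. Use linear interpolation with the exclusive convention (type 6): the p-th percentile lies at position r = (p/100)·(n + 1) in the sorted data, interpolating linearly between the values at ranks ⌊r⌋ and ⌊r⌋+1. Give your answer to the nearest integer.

Sorted: 31, 34, 48, 49, 60, 71, 72, 73, 74, 91, 94, 97, 111, 113, 115.
n = 15.
r = (75/100)·(15 + 1) = 12.
r is an integer, so P75 is the value at rank 12: 97.

97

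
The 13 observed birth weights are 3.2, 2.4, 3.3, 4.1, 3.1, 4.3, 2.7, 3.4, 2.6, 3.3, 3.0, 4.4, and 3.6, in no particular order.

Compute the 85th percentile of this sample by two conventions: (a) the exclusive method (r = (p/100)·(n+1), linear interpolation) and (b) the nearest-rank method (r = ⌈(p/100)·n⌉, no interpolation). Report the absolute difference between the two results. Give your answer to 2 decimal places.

0.02

Sorted: 2.4, 2.6, 2.7, 3.0, 3.1, 3.2, 3.3, 3.3, 3.4, 3.6, 4.1, 4.3, 4.4.
n = 13.
(a) r = 11.9; between ranks 11 (4.1) and 12 (4.3): 4.28.
(b) the nearest-rank method: rank 12 → 4.3.
|4.28 − 4.3| = 0.02.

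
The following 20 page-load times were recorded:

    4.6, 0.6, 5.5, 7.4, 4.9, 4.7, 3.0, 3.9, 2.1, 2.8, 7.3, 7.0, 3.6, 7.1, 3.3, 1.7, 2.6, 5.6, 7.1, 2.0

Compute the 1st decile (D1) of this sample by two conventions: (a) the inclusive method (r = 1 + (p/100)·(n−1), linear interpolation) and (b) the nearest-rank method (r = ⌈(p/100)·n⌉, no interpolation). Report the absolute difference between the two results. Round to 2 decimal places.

0.27

Sorted: 0.6, 1.7, 2.0, 2.1, 2.6, 2.8, 3.0, 3.3, 3.6, 3.9, 4.6, 4.7, 4.9, 5.5, 5.6, 7.0, 7.1, 7.1, 7.3, 7.4.
n = 20.
(a) r = 2.9; between ranks 2 (1.7) and 3 (2.0): 1.97.
(b) the nearest-rank method: rank 2 → 1.7.
|1.97 − 1.7| = 0.27.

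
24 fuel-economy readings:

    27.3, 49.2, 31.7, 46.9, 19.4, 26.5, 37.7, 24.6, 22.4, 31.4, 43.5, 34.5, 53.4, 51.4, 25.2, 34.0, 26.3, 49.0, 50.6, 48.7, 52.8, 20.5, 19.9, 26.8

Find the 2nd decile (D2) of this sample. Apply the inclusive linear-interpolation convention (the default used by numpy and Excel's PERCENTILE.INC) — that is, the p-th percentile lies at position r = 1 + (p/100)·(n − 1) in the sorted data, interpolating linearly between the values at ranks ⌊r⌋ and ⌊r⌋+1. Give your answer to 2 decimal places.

Sorted: 19.4, 19.9, 20.5, 22.4, 24.6, 25.2, 26.3, 26.5, 26.8, 27.3, 31.4, 31.7, 34.0, 34.5, 37.7, 43.5, 46.9, 48.7, 49.0, 49.2, 50.6, 51.4, 52.8, 53.4.
n = 24.
r = 1 + (20/100)·(24 − 1) = 1 + 4.6 = 5.6.
Rank 5 is 24.6 and rank 6 is 25.2.
Interpolate: 24.6 + 0.6·(25.2 − 24.6) = 24.6 + 0.6·0.6 = 24.96.

24.96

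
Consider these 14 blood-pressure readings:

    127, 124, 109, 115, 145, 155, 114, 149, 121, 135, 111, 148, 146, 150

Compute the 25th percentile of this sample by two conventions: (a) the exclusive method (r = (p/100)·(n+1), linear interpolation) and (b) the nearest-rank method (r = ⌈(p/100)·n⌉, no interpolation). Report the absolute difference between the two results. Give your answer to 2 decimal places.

Sorted: 109, 111, 114, 115, 121, 124, 127, 135, 145, 146, 148, 149, 150, 155.
n = 14.
(a) r = 3.75; between ranks 3 (114) and 4 (115): 114.75.
(b) the nearest-rank method: rank 4 → 115.
|114.75 − 115| = 0.25.

0.25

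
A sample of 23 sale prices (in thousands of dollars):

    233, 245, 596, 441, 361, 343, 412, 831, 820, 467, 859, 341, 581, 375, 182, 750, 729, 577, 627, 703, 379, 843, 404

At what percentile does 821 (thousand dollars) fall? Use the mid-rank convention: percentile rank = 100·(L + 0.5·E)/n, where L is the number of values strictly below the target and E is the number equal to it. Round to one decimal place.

Sorted: 182, 233, 245, 341, 343, 361, 375, 379, 404, 412, 441, 467, 577, 581, 596, 627, 703, 729, 750, 820, 831, 843, 859.
Count below 821: L = 20; count equal: E = 0; n = 23.
Percentile rank = 100·(20 + 0.5·0)/23 = 100·20/23 = 86.96.

87.0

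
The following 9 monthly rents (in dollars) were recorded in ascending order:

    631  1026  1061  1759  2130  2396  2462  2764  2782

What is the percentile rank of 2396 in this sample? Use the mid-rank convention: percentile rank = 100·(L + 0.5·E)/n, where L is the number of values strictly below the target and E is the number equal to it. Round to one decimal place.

Count below 2396: L = 5; count equal: E = 1; n = 9.
Percentile rank = 100·(5 + 0.5·1)/9 = 100·5.5/9 = 61.11.

61.1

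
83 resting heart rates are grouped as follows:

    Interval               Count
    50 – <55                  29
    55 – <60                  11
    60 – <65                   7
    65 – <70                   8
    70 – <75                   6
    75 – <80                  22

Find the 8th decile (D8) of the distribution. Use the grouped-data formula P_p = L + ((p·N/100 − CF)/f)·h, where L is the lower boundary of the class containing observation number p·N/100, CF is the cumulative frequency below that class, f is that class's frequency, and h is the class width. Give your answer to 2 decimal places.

N = 83; target position k = 80/100 · 83 = 66.4.
Cumulative frequencies: 29, 40, 47, 55, 61, 83.
Observation 66.4 falls in the class 75 – <80.
L = 75, CF = 61, f = 22, h = 5.
P80 = 75 + ((66.4 − 61)/22)·5 = 75 + 1.22727 = 76.2273.

76.23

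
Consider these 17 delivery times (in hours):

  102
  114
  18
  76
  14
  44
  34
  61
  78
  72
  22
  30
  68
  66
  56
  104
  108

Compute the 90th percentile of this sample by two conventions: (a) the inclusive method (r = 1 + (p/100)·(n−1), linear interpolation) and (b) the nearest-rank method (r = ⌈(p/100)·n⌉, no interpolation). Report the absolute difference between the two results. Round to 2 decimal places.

Sorted: 14, 18, 22, 30, 34, 44, 56, 61, 66, 68, 72, 76, 78, 102, 104, 108, 114.
n = 17.
(a) r = 15.4; between ranks 15 (104) and 16 (108): 105.6.
(b) the nearest-rank method: rank 16 → 108.
|105.6 − 108| = 2.4.

2.40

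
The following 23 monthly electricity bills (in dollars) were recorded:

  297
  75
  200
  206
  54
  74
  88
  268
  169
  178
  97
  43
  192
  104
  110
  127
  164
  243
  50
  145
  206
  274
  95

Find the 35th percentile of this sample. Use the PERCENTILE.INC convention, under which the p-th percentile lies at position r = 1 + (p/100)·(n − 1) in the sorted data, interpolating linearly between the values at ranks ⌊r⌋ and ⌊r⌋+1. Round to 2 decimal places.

101.90

Sorted: 43, 50, 54, 74, 75, 88, 95, 97, 104, 110, 127, 145, 164, 169, 178, 192, 200, 206, 206, 243, 268, 274, 297.
n = 23.
r = 1 + (35/100)·(23 − 1) = 1 + 7.7 = 8.7.
Rank 8 is 97 and rank 9 is 104.
Interpolate: 97 + 0.7·(104 − 97) = 97 + 0.7·7 = 101.9.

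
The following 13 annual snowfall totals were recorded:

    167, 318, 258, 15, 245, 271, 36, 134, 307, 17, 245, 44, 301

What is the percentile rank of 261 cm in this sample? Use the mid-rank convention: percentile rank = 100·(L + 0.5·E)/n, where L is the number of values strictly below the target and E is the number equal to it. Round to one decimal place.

Sorted: 15, 17, 36, 44, 134, 167, 245, 245, 258, 271, 301, 307, 318.
Count below 261: L = 9; count equal: E = 0; n = 13.
Percentile rank = 100·(9 + 0.5·0)/13 = 100·9/13 = 69.23.

69.2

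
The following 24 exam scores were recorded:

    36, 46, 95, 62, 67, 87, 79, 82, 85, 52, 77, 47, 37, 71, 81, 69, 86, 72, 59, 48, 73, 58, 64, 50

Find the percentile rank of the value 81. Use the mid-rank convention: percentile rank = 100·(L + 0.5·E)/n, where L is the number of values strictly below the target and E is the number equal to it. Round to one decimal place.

Sorted: 36, 37, 46, 47, 48, 50, 52, 58, 59, 62, 64, 67, 69, 71, 72, 73, 77, 79, 81, 82, 85, 86, 87, 95.
Count below 81: L = 18; count equal: E = 1; n = 24.
Percentile rank = 100·(18 + 0.5·1)/24 = 100·18.5/24 = 77.08.

77.1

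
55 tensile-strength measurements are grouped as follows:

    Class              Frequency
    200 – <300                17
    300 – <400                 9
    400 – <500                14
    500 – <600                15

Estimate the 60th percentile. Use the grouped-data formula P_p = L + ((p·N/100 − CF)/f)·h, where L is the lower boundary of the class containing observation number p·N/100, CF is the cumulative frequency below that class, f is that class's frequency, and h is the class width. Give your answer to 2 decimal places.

N = 55; target position k = 60/100 · 55 = 33.
Cumulative frequencies: 17, 26, 40, 55.
Observation 33 falls in the class 400 – <500.
L = 400, CF = 26, f = 14, h = 100.
P60 = 400 + ((33 − 26)/14)·100 = 400 + 50 = 450.

450.00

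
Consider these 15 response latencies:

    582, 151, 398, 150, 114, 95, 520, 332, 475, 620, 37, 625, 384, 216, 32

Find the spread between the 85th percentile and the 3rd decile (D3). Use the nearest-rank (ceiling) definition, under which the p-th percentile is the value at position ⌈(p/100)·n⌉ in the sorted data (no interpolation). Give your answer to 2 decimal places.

432.00

Sorted: 32, 37, 95, 114, 150, 151, 216, 332, 384, 398, 475, 520, 582, 620, 625.
n = 15.
P30: rank ⌈30/100·15⌉ = 5 → 150.
P85: rank ⌈85/100·15⌉ = 13 → 582.
Difference: 582 − 150 = 432.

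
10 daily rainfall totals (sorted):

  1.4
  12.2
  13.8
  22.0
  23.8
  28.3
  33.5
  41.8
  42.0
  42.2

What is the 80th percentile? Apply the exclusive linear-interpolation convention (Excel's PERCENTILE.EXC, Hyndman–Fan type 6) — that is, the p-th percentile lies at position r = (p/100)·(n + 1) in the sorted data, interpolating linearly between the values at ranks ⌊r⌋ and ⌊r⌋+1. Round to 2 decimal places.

n = 10.
r = (80/100)·(10 + 1) = 8.8.
Rank 8 is 41.8 and rank 9 is 42.0.
Interpolate: 41.8 + 0.8·(42.0 − 41.8) = 41.8 + 0.8·0.2 = 41.96.

41.96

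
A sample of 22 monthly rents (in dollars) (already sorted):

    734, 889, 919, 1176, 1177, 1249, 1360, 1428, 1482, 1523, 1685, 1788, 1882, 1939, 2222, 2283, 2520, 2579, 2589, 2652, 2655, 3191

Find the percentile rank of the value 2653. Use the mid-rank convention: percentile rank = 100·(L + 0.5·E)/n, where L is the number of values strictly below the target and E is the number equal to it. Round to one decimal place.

Count below 2653: L = 20; count equal: E = 0; n = 22.
Percentile rank = 100·(20 + 0.5·0)/22 = 100·20/22 = 90.91.

90.9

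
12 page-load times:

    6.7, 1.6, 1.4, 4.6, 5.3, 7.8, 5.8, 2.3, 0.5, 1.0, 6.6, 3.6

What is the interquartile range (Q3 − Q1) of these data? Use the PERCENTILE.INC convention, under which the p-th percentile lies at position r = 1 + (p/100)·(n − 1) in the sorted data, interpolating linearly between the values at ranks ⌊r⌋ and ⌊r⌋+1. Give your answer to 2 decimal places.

4.45

Sorted: 0.5, 1.0, 1.4, 1.6, 2.3, 3.6, 4.6, 5.3, 5.8, 6.6, 6.7, 7.8.
n = 12.
P25: r = 3.75; ranks 3–4 are 1.4, 1.6; interpolating gives 1.55.
P75: r = 9.25; ranks 9–10 are 5.8, 6.6; interpolating gives 6.
Difference: 6 − 1.55 = 4.45.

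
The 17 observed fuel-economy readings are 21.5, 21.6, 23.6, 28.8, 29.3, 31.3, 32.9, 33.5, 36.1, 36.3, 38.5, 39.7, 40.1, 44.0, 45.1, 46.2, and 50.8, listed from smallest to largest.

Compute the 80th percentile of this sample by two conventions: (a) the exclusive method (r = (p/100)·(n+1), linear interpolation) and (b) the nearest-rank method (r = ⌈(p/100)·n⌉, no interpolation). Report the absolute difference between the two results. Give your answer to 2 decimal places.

0.44

n = 17.
(a) r = 14.4; between ranks 14 (44.0) and 15 (45.1): 44.44.
(b) the nearest-rank method: rank 14 → 44.
|44.44 − 44| = 0.44.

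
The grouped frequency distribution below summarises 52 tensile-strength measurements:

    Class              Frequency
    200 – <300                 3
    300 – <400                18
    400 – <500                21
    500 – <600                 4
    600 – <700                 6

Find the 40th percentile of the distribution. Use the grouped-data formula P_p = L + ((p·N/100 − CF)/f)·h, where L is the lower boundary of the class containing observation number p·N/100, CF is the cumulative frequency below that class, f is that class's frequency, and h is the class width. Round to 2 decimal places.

N = 52; target position k = 40/100 · 52 = 20.8.
Cumulative frequencies: 3, 21, 42, 46, 52.
Observation 20.8 falls in the class 300 – <400.
L = 300, CF = 3, f = 18, h = 100.
P40 = 300 + ((20.8 − 3)/18)·100 = 300 + 98.8889 = 398.889.

398.89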